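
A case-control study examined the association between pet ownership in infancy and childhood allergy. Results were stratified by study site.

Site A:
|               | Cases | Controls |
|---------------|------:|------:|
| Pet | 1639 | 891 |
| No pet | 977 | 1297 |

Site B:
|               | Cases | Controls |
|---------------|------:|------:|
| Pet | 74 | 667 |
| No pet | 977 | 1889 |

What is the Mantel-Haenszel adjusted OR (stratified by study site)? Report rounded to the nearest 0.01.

1.33

OR_MH = Σ(aᵢdᵢ/nᵢ) / Σ(bᵢcᵢ/nᵢ), where nᵢ is the stratum total.
Stratum 1 (Site A): n = 4804; a·d/n = 1639·1297/4804 = 442.5027; b·c/n = 891·977/4804 = 181.2046
Stratum 2 (Site B): n = 3607; a·d/n = 74·1889/3607 = 38.7541; b·c/n = 667·977/3607 = 180.6651
OR_MH = (442.5027 + 38.7541) / (181.2046 + 180.6651) = 481.2568 / 361.8697 = 1.32992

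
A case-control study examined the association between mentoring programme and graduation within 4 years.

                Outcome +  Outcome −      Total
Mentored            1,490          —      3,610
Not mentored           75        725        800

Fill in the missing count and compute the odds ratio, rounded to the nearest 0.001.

6.794

The missing cell is in the exposed row: 3610 − 1490 = 2120.
So a = 1490, b = 2120, c = 75, d = 725.
OR = (a·d)/(b·c) = (1490 × 725) / (2120 × 75) = 1080250 / 159000 = 6.79403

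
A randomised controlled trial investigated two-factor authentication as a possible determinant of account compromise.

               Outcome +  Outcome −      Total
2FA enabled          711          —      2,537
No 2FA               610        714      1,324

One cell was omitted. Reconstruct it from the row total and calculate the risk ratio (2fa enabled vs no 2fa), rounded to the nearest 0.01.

0.61

The missing cell is in the exposed row: 2537 − 711 = 1826.
So a = 711, b = 1826, c = 610, d = 714.
RR = [a/(a+b)] / [c/(c+d)] = (711/2537) / (610/1324) = 0.28025/0.46073 = 0.60829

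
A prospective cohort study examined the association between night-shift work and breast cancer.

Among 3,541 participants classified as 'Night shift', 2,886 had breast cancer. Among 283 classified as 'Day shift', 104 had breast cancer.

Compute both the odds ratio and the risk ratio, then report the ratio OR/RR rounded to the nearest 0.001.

3.419

From the description: a = 2886, b = 655, c = 104, d = 179.
OR = (2886·179)/(655·104) = 516594/68120 = 7.58359
Risk in exposed = 2886/3541 = 0.81502; risk in unexposed = 104/283 = 0.36749; RR = 2.21781
OR/RR = 7.58359 / 2.21781 = 3.41941
The outcome is not rare, so the OR lies further from 1 than the RR.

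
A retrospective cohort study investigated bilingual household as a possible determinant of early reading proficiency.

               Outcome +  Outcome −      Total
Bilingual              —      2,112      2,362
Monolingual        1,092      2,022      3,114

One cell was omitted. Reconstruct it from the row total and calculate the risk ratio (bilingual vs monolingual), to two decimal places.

0.30

The missing cell is in the exposed row: 2362 − 2112 = 250.
So a = 250, b = 2112, c = 1092, d = 2022.
RR = [a/(a+b)] / [c/(c+d)] = (250/2362) / (1092/3114) = 0.10584/0.35067 = 0.30183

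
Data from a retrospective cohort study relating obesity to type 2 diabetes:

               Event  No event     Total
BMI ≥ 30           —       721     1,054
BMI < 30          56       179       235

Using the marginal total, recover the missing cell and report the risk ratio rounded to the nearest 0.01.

1.33

The missing cell is in the exposed row: 1054 − 721 = 333.
So a = 333, b = 721, c = 56, d = 179.
RR = [a/(a+b)] / [c/(c+d)] = (333/1054) / (56/235) = 0.31594/0.23830 = 1.32582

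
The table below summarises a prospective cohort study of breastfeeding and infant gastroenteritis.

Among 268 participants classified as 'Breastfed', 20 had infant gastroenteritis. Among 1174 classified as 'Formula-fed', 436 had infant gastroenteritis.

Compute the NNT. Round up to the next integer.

Risk in treated group = 20/268 = 0.07463; risk in control = 436/1174 = 0.37138.
Absolute risk reduction = 0.37138 − 0.07463 = 0.29675
NNT = 1 / ARR = 1 / 0.29675 = 3.370 → round up → 4

4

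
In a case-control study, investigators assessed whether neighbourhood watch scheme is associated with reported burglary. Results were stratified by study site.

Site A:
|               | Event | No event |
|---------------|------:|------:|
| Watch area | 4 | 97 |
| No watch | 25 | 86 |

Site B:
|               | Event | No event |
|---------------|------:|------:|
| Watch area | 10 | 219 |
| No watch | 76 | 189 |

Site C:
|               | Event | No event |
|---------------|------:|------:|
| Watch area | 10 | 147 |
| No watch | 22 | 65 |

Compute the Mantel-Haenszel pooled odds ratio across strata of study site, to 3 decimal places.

0.139

OR_MH = Σ(aᵢdᵢ/nᵢ) / Σ(bᵢcᵢ/nᵢ), where nᵢ is the stratum total.
Stratum 1 (Site A): n = 212; a·d/n = 4·86/212 = 1.6226; b·c/n = 97·25/212 = 11.4387
Stratum 2 (Site B): n = 494; a·d/n = 10·189/494 = 3.8259; b·c/n = 219·76/494 = 33.6923
Stratum 3 (Site C): n = 244; a·d/n = 10·65/244 = 2.6639; b·c/n = 147·22/244 = 13.2541
OR_MH = (1.6226 + 3.8259 + 2.6639) / (11.4387 + 33.6923 + 13.2541) = 8.1125 / 58.3851 = 0.13895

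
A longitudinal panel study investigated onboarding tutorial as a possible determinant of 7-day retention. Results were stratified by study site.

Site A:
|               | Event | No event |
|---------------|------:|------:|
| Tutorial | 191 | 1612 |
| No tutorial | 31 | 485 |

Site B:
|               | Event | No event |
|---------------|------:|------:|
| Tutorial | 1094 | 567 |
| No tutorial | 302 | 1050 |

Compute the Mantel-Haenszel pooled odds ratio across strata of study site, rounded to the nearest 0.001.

OR_MH = Σ(aᵢdᵢ/nᵢ) / Σ(bᵢcᵢ/nᵢ), where nᵢ is the stratum total.
Stratum 1 (Site A): n = 2319; a·d/n = 191·485/2319 = 39.9461; b·c/n = 1612·31/2319 = 21.5489
Stratum 2 (Site B): n = 3013; a·d/n = 1094·1050/3013 = 381.2479; b·c/n = 567·302/3013 = 56.8317
OR_MH = (39.9461 + 381.2479) / (21.5489 + 56.8317) = 421.1940 / 78.3807 = 5.37370

5.374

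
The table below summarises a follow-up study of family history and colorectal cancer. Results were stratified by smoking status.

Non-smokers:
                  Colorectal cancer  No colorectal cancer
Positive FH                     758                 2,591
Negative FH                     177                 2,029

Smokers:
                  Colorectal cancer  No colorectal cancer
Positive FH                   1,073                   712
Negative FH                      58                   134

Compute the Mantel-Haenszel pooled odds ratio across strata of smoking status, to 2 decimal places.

OR_MH = Σ(aᵢdᵢ/nᵢ) / Σ(bᵢcᵢ/nᵢ), where nᵢ is the stratum total.
Stratum 1 (Non-smokers): n = 5555; a·d/n = 758·2029/5555 = 276.8644; b·c/n = 2591·177/5555 = 82.5575
Stratum 2 (Smokers): n = 1977; a·d/n = 1073·134/1977 = 72.7274; b·c/n = 712·58/1977 = 20.8882
OR_MH = (276.8644 + 72.7274) / (82.5575 + 20.8882) = 349.5918 / 103.4457 = 3.37947

3.38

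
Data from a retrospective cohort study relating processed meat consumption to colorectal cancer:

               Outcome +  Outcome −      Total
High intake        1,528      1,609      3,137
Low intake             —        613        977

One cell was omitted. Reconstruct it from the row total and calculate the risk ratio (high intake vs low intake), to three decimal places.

The missing cell is in the unexposed row: 977 − 613 = 364.
So a = 1528, b = 1609, c = 364, d = 613.
RR = [a/(a+b)] / [c/(c+d)] = (1528/3137) / (364/977) = 0.48709/0.37257 = 1.30738

1.307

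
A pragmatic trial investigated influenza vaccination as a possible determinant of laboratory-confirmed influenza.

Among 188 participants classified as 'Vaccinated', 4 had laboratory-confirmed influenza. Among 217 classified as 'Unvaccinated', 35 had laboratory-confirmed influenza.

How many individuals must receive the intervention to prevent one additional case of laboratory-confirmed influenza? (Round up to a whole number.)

Risk in treated group = 4/188 = 0.02128; risk in control = 35/217 = 0.16129.
Absolute risk reduction = 0.16129 − 0.02128 = 0.14001
NNT = 1 / ARR = 1 / 0.14001 = 7.142 → round up → 8

8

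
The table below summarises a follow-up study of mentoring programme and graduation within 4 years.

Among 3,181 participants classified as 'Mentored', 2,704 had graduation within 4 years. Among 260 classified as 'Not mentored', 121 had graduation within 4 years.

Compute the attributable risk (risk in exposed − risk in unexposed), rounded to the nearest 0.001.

0.385

From the description: a = 2704, b = 477, c = 121, d = 139.
Risk in exposed = 2704/3181 = 0.850047; risk in unexposed = 121/260 = 0.465385.
Risk difference = 0.850047 − 0.465385 = 0.384663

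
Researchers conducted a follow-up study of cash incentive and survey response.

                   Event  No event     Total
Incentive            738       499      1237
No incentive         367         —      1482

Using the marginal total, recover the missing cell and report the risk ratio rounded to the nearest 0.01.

The missing cell is in the unexposed row: 1482 − 367 = 1115.
So a = 738, b = 499, c = 367, d = 1115.
RR = [a/(a+b)] / [c/(c+d)] = (738/1237) / (367/1482) = 0.59660/0.24764 = 2.40918

2.41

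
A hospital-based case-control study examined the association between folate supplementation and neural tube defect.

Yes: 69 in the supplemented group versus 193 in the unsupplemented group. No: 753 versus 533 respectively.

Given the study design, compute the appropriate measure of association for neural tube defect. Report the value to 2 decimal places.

0.25

From the description: a = 69, b = 753, c = 193, d = 533.
This is a hospital-based case-control study: participants were sampled on outcome status, so risks in the source population cannot be estimated directly — relative risk is not valid here. The odds ratio is the appropriate measure.
OR = (a·d)/(b·c) = (69 × 533) / (753 × 193) = 36777 / 145329 = 0.25306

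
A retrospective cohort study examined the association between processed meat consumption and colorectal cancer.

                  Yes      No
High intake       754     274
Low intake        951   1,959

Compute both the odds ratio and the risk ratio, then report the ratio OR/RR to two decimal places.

2.53

Cells: a = 754, b = 274, c = 951, d = 1959.
OR = (754·1959)/(274·951) = 1477086/260574 = 5.66859
Risk in exposed = 754/1028 = 0.73346; risk in unexposed = 951/2910 = 0.32680; RR = 2.24435
OR/RR = 5.66859 / 2.24435 = 2.52571
The outcome is not rare, so the OR lies further from 1 than the RR.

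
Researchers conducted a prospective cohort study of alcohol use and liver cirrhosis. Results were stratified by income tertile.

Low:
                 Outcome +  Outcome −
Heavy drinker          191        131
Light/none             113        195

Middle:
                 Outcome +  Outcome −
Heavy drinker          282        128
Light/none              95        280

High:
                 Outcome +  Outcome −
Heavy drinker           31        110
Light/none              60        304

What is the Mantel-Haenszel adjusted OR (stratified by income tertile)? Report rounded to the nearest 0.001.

OR_MH = Σ(aᵢdᵢ/nᵢ) / Σ(bᵢcᵢ/nᵢ), where nᵢ is the stratum total.
Stratum 1 (Low): n = 630; a·d/n = 191·195/630 = 59.1190; b·c/n = 131·113/630 = 23.4968
Stratum 2 (Middle): n = 785; a·d/n = 282·280/785 = 100.5860; b·c/n = 128·95/785 = 15.4904
Stratum 3 (High): n = 505; a·d/n = 31·304/505 = 18.6614; b·c/n = 110·60/505 = 13.0693
OR_MH = (59.1190 + 100.5860 + 18.6614) / (23.4968 + 15.4904 + 13.0693) = 178.3664 / 52.0566 = 3.42640

3.426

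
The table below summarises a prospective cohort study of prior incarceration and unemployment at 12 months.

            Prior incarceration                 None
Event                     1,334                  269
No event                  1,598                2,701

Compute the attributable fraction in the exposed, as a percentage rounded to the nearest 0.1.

80.1

Reading the table with exposure as columns: a = 1334 (Prior incarceration, case), b = 1598 (Prior incarceration, non-case), c = 269 (None, case), d = 2701.
Risk in exposed = 1334/2932 = 0.45498; risk in unexposed = 269/2970 = 0.09057.
RR = 0.45498/0.09057 = 5.02338
AR% = (RR − 1)/RR × 100 = (5.02338 − 1)/5.02338 × 100 = 80.0931%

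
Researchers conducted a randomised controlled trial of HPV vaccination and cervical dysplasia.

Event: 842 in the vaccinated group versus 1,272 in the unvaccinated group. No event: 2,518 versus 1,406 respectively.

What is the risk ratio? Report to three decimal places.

0.528

From the description: a = 842, b = 2518, c = 1272, d = 1406.
Risk in exposed = 842/3360 = 0.25060; risk in unexposed = 1272/2678 = 0.47498.
RR = 0.25060 / 0.47498 = 0.52759
The risk is 47% lower among the exposed than among the unexposed.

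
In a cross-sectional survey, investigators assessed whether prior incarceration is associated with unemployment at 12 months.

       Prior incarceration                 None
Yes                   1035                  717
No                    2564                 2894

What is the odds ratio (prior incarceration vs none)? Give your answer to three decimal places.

Reading the table with exposure as columns: a = 1035 (Prior incarceration, case), b = 2564 (Prior incarceration, non-case), c = 717 (None, case), d = 2894.
OR = (a·d)/(b·c) = (1035 × 2894) / (2564 × 717) = 2995290 / 1838388 = 1.62930
The odds of unemployment at 12 months are about 1.63 times as high in the prior incarceration group.

1.629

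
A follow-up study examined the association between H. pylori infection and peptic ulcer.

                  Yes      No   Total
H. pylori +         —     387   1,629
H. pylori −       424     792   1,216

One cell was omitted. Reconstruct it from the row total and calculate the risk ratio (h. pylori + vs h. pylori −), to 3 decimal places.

2.187

The missing cell is in the exposed row: 1629 − 387 = 1242.
So a = 1242, b = 387, c = 424, d = 792.
RR = [a/(a+b)] / [c/(c+d)] = (1242/1629) / (424/1216) = 0.76243/0.34868 = 2.18659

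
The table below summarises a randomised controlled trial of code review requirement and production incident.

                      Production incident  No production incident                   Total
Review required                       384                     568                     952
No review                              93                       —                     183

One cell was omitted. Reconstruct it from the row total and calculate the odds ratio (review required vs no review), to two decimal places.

The missing cell is in the unexposed row: 183 − 93 = 90.
So a = 384, b = 568, c = 93, d = 90.
OR = (a·d)/(b·c) = (384 × 90) / (568 × 93) = 34560 / 52824 = 0.65425

0.65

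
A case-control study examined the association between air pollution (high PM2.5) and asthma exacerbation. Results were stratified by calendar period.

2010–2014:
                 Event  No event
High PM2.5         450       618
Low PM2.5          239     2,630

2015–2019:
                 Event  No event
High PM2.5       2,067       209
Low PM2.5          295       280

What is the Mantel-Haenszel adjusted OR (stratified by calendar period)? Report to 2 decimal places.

8.52

OR_MH = Σ(aᵢdᵢ/nᵢ) / Σ(bᵢcᵢ/nᵢ), where nᵢ is the stratum total.
Stratum 1 (2010–2014): n = 3937; a·d/n = 450·2630/3937 = 300.6096; b·c/n = 618·239/3937 = 37.5164
Stratum 2 (2015–2019): n = 2851; a·d/n = 2067·280/2851 = 203.0025; b·c/n = 209·295/2851 = 21.6257
OR_MH = (300.6096 + 203.0025) / (37.5164 + 21.6257) = 503.6121 / 59.1421 = 8.51528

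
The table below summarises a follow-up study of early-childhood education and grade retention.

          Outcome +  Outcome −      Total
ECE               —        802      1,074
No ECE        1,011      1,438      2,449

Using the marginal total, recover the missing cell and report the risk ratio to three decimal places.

The missing cell is in the exposed row: 1074 − 802 = 272.
So a = 272, b = 802, c = 1011, d = 1438.
RR = [a/(a+b)] / [c/(c+d)] = (272/1074) / (1011/2449) = 0.25326/0.41282 = 0.61348

0.613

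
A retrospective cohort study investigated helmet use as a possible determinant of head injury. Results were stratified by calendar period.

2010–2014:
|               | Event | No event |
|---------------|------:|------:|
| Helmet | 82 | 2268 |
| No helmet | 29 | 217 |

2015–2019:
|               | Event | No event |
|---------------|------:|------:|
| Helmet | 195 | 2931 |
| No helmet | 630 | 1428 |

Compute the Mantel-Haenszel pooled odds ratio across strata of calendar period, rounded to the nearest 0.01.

OR_MH = Σ(aᵢdᵢ/nᵢ) / Σ(bᵢcᵢ/nᵢ), where nᵢ is the stratum total.
Stratum 1 (2010–2014): n = 2596; a·d/n = 82·217/2596 = 6.8544; b·c/n = 2268·29/2596 = 25.3359
Stratum 2 (2015–2019): n = 5184; a·d/n = 195·1428/5184 = 53.7153; b·c/n = 2931·630/5184 = 356.1979
OR_MH = (6.8544 + 53.7153) / (25.3359 + 356.1979) = 60.5697 / 381.5338 = 0.15875

0.16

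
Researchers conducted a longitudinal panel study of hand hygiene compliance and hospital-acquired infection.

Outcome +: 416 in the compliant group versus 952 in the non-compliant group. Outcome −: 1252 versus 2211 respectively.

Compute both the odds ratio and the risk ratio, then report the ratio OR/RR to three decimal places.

0.931

From the description: a = 416, b = 1252, c = 952, d = 2211.
OR = (416·2211)/(1252·952) = 919776/1191904 = 0.77169
Risk in exposed = 416/1668 = 0.24940; risk in unexposed = 952/3163 = 0.30098; RR = 0.82863
OR/RR = 0.77169 / 0.82863 = 0.93128
The outcome is not rare, so the OR lies further from 1 than the RR.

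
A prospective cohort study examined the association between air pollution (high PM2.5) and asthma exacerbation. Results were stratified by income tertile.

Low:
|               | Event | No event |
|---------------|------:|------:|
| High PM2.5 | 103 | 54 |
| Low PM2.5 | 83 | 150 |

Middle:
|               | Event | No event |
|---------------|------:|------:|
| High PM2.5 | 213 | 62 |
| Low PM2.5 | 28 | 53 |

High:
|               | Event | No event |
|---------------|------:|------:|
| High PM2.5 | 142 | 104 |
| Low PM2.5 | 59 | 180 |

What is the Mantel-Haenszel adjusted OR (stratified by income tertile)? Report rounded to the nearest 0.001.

OR_MH = Σ(aᵢdᵢ/nᵢ) / Σ(bᵢcᵢ/nᵢ), where nᵢ is the stratum total.
Stratum 1 (Low): n = 390; a·d/n = 103·150/390 = 39.6154; b·c/n = 54·83/390 = 11.4923
Stratum 2 (Middle): n = 356; a·d/n = 213·53/356 = 31.7107; b·c/n = 62·28/356 = 4.8764
Stratum 3 (High): n = 485; a·d/n = 142·180/485 = 52.7010; b·c/n = 104·59/485 = 12.6515
OR_MH = (39.6154 + 31.7107 + 52.7010) / (11.4923 + 4.8764 + 12.6515) = 124.0271 / 29.0203 = 4.27381

4.274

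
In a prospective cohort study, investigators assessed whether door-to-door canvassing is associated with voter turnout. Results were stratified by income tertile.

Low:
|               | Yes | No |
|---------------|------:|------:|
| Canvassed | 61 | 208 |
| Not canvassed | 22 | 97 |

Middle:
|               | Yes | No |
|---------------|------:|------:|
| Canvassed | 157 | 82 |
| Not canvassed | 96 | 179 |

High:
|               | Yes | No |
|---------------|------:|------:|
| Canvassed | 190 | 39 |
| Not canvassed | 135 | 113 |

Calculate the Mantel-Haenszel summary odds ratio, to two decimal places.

OR_MH = Σ(aᵢdᵢ/nᵢ) / Σ(bᵢcᵢ/nᵢ), where nᵢ is the stratum total.
Stratum 1 (Low): n = 388; a·d/n = 61·97/388 = 15.2500; b·c/n = 208·22/388 = 11.7938
Stratum 2 (Middle): n = 514; a·d/n = 157·179/514 = 54.6751; b·c/n = 82·96/514 = 15.3152
Stratum 3 (High): n = 477; a·d/n = 190·113/477 = 45.0105; b·c/n = 39·135/477 = 11.0377
OR_MH = (15.2500 + 54.6751 + 45.0105) / (11.7938 + 15.3152 + 11.0377) = 114.9356 / 38.1467 = 3.01299

3.01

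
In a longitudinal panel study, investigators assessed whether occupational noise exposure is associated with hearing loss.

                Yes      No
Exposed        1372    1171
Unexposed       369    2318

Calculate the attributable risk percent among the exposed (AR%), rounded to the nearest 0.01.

Cells: a = 1372, b = 1171, c = 369, d = 2318.
Risk in exposed = 1372/2543 = 0.53952; risk in unexposed = 369/2687 = 0.13733.
RR = 0.53952/0.13733 = 3.92870
AR% = (RR − 1)/RR × 100 = (3.92870 − 1)/3.92870 × 100 = 74.5463%

74.55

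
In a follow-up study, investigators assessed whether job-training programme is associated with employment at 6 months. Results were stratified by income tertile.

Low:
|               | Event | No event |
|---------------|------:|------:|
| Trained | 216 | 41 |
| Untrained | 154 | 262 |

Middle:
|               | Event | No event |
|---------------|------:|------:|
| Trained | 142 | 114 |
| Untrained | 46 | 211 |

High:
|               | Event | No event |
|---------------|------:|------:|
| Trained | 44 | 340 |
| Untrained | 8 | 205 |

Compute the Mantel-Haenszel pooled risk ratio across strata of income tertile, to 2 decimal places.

2.54

RR_MH = Σ(aᵢ·n₀ᵢ/nᵢ) / Σ(cᵢ·n₁ᵢ/nᵢ), with n₁ᵢ = aᵢ+bᵢ (exposed), n₀ᵢ = cᵢ+dᵢ (unexposed), nᵢ = n₁ᵢ+n₀ᵢ.
Stratum 1 (Low): n₁ = 257, n₀ = 416, n = 673; a·n₀/n = 216·416/673 = 133.5156; c·n₁/n = 154·257/673 = 58.8083
Stratum 2 (Middle): n₁ = 256, n₀ = 257, n = 513; a·n₀/n = 142·257/513 = 71.1384; c·n₁/n = 46·256/513 = 22.9552
Stratum 3 (High): n₁ = 384, n₀ = 213, n = 597; a·n₀/n = 44·213/597 = 15.6985; c·n₁/n = 8·384/597 = 5.1457
RR_MH = (133.5156 + 71.1384 + 15.6985) / (58.8083 + 22.9552 + 5.1457) = 220.3525 / 86.9092 = 2.53543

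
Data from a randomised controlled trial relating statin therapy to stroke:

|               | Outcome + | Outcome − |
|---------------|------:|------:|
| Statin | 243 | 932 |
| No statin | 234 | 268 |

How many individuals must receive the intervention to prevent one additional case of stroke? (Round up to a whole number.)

Risk in treated group = 243/1175 = 0.20681; risk in control = 234/502 = 0.46614.
Absolute risk reduction = 0.46614 − 0.20681 = 0.25933
NNT = 1 / ARR = 1 / 0.25933 = 3.856 → round up → 4

4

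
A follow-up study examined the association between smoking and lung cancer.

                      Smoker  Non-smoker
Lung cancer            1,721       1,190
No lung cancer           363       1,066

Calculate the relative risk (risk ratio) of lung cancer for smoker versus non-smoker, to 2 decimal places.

1.57

Reading the table with exposure as columns: a = 1721 (Smoker, case), b = 363 (Smoker, non-case), c = 1190 (Non-smoker, case), d = 1066.
Risk in exposed = 1721/2084 = 0.82582; risk in unexposed = 1190/2256 = 0.52748.
RR = 0.82582 / 0.52748 = 1.56558
The risk among the exposed is 1.57 times that among the unexposed.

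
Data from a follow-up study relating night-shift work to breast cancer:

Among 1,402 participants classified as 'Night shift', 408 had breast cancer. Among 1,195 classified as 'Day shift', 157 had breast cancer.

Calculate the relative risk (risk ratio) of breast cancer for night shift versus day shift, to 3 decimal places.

2.215

From the description: a = 408, b = 994, c = 157, d = 1038.
Risk in exposed = 408/1402 = 0.29101; risk in unexposed = 157/1195 = 0.13138.
RR = 0.29101 / 0.13138 = 2.21503
The risk among the exposed is 2.22 times that among the unexposed.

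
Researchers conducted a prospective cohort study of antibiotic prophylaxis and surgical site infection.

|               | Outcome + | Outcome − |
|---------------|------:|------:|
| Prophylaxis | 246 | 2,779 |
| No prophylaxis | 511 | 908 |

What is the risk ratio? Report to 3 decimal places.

0.226

Cells: a = 246, b = 2779, c = 511, d = 908.
Risk in exposed = 246/3025 = 0.08132; risk in unexposed = 511/1419 = 0.36011.
RR = 0.08132 / 0.36011 = 0.22582
The risk is 77% lower among the exposed than among the unexposed.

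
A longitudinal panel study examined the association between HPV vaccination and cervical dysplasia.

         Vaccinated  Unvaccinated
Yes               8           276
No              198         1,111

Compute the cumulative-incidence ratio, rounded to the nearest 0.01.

Reading the table with exposure as columns: a = 8 (Vaccinated, case), b = 198 (Vaccinated, non-case), c = 276 (Unvaccinated, case), d = 1111.
Risk in exposed = 8/206 = 0.03883; risk in unexposed = 276/1387 = 0.19899.
RR = 0.03883 / 0.19899 = 0.19516
The risk is 80% lower among the exposed than among the unexposed.

0.20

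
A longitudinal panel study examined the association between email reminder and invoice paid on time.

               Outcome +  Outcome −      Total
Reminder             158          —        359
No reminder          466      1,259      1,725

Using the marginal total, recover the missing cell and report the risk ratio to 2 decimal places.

1.63

The missing cell is in the exposed row: 359 − 158 = 201.
So a = 158, b = 201, c = 466, d = 1259.
RR = [a/(a+b)] / [c/(c+d)] = (158/359) / (466/1725) = 0.44011/0.27014 = 1.62917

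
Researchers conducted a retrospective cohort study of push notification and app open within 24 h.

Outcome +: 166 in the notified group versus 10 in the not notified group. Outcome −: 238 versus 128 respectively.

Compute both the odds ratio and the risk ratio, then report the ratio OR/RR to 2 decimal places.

1.57

From the description: a = 166, b = 238, c = 10, d = 128.
OR = (166·128)/(238·10) = 21248/2380 = 8.92773
Risk in exposed = 166/404 = 0.41089; risk in unexposed = 10/138 = 0.07246; RR = 5.67030
OR/RR = 8.92773 / 5.67030 = 1.57447
The outcome is not rare, so the OR lies further from 1 than the RR.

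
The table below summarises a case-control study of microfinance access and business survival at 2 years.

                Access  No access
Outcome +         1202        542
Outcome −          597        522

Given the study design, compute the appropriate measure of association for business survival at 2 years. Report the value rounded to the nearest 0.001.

Reading the table with exposure as columns: a = 1202 (Access, case), b = 597 (Access, non-case), c = 542 (No access, case), d = 522.
This is a case-control study: participants were sampled on outcome status, so risks in the source population cannot be estimated directly — relative risk is not valid here. The odds ratio is the appropriate measure.
OR = (a·d)/(b·c) = (1202 × 522) / (597 × 542) = 627444 / 323574 = 1.93911

1.939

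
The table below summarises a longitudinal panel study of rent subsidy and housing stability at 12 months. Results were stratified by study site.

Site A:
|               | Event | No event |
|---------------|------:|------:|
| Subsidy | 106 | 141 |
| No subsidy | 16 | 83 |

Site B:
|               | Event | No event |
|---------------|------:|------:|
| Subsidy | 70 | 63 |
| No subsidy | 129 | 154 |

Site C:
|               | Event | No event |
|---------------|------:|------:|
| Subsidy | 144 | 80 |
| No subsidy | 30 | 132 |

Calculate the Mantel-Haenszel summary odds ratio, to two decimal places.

3.12

OR_MH = Σ(aᵢdᵢ/nᵢ) / Σ(bᵢcᵢ/nᵢ), where nᵢ is the stratum total.
Stratum 1 (Site A): n = 346; a·d/n = 106·83/346 = 25.4277; b·c/n = 141·16/346 = 6.5202
Stratum 2 (Site B): n = 416; a·d/n = 70·154/416 = 25.9135; b·c/n = 63·129/416 = 19.5361
Stratum 3 (Site C): n = 386; a·d/n = 144·132/386 = 49.2435; b·c/n = 80·30/386 = 6.2176
OR_MH = (25.4277 + 25.9135 + 49.2435) / (6.5202 + 19.5361 + 6.2176) = 100.5847 / 32.2739 = 3.11660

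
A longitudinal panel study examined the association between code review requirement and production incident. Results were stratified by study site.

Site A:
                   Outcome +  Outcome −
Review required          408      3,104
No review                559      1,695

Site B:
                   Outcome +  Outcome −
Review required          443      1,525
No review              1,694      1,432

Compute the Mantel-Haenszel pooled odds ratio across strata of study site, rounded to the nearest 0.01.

0.30

OR_MH = Σ(aᵢdᵢ/nᵢ) / Σ(bᵢcᵢ/nᵢ), where nᵢ is the stratum total.
Stratum 1 (Site A): n = 5766; a·d/n = 408·1695/5766 = 119.9376; b·c/n = 3104·559/5766 = 300.9254
Stratum 2 (Site B): n = 5094; a·d/n = 443·1432/5094 = 124.5340; b·c/n = 1525·1694/5094 = 507.1358
OR_MH = (119.9376 + 124.5340) / (300.9254 + 507.1358) = 244.4715 / 808.0613 = 0.30254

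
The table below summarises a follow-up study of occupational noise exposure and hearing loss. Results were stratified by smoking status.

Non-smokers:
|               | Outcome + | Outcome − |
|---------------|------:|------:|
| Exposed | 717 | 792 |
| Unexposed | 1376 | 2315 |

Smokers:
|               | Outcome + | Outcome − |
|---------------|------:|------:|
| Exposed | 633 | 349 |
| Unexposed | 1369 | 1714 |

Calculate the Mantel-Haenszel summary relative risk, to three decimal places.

1.355

RR_MH = Σ(aᵢ·n₀ᵢ/nᵢ) / Σ(cᵢ·n₁ᵢ/nᵢ), with n₁ᵢ = aᵢ+bᵢ (exposed), n₀ᵢ = cᵢ+dᵢ (unexposed), nᵢ = n₁ᵢ+n₀ᵢ.
Stratum 1 (Non-smokers): n₁ = 1509, n₀ = 3691, n = 5200; a·n₀/n = 717·3691/5200 = 508.9321; c·n₁/n = 1376·1509/5200 = 399.3046
Stratum 2 (Smokers): n₁ = 982, n₀ = 3083, n = 4065; a·n₀/n = 633·3083/4065 = 480.0834; c·n₁/n = 1369·982/4065 = 330.7154
RR_MH = (508.9321 + 480.0834) / (399.3046 + 330.7154) = 989.0155 / 730.0200 = 1.35478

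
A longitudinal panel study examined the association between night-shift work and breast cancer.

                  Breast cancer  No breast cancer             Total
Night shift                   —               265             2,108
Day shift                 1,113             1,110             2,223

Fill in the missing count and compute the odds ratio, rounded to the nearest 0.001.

6.936

The missing cell is in the exposed row: 2108 − 265 = 1843.
So a = 1843, b = 265, c = 1113, d = 1110.
OR = (a·d)/(b·c) = (1843 × 1110) / (265 × 1113) = 2045730 / 294945 = 6.93597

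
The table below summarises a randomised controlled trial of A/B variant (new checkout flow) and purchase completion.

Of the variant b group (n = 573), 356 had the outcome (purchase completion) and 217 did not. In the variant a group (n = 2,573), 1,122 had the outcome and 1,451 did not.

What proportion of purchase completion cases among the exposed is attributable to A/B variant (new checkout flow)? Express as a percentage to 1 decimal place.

From the description: a = 356, b = 217, c = 1122, d = 1451.
Risk in exposed = 356/573 = 0.62129; risk in unexposed = 1122/2573 = 0.43607.
RR = 0.62129/0.43607 = 1.42476
AR% = (RR − 1)/RR × 100 = (1.42476 − 1)/1.42476 × 100 = 29.8128%

29.8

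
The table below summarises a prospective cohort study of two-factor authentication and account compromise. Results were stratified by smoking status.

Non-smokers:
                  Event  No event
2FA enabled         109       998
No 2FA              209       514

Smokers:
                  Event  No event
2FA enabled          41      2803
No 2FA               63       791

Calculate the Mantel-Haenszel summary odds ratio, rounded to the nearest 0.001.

0.244

OR_MH = Σ(aᵢdᵢ/nᵢ) / Σ(bᵢcᵢ/nᵢ), where nᵢ is the stratum total.
Stratum 1 (Non-smokers): n = 1830; a·d/n = 109·514/1830 = 30.6153; b·c/n = 998·209/1830 = 113.9792
Stratum 2 (Smokers): n = 3698; a·d/n = 41·791/3698 = 8.7699; b·c/n = 2803·63/3698 = 47.7526
OR_MH = (30.6153 + 8.7699) / (113.9792 + 47.7526) = 39.3852 / 161.7318 = 0.24352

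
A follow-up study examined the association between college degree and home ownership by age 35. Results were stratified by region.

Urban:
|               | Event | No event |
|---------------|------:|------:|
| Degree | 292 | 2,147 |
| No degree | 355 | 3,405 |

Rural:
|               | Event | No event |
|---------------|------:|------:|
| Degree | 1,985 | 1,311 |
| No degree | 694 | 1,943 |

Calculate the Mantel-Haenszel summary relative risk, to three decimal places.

RR_MH = Σ(aᵢ·n₀ᵢ/nᵢ) / Σ(cᵢ·n₁ᵢ/nᵢ), with n₁ᵢ = aᵢ+bᵢ (exposed), n₀ᵢ = cᵢ+dᵢ (unexposed), nᵢ = n₁ᵢ+n₀ᵢ.
Stratum 1 (Urban): n₁ = 2439, n₀ = 3760, n = 6199; a·n₀/n = 292·3760/6199 = 177.1124; c·n₁/n = 355·2439/6199 = 139.6749
Stratum 2 (Rural): n₁ = 3296, n₀ = 2637, n = 5933; a·n₀/n = 1985·2637/5933 = 882.2594; c·n₁/n = 694·3296/5933 = 385.5426
RR_MH = (177.1124 + 882.2594) / (139.6749 + 385.5426) = 1059.3718 / 525.2175 = 2.01702

2.017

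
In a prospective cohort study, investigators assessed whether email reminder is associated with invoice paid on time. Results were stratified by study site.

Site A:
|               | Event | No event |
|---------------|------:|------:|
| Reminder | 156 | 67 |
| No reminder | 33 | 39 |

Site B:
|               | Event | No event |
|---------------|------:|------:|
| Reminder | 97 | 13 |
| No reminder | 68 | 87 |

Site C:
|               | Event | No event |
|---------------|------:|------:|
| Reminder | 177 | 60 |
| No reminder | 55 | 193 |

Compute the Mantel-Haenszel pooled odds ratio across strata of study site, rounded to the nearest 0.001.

6.969

OR_MH = Σ(aᵢdᵢ/nᵢ) / Σ(bᵢcᵢ/nᵢ), where nᵢ is the stratum total.
Stratum 1 (Site A): n = 295; a·d/n = 156·39/295 = 20.6237; b·c/n = 67·33/295 = 7.4949
Stratum 2 (Site B): n = 265; a·d/n = 97·87/265 = 31.8453; b·c/n = 13·68/265 = 3.3358
Stratum 3 (Site C): n = 485; a·d/n = 177·193/485 = 70.4351; b·c/n = 60·55/485 = 6.8041
OR_MH = (20.6237 + 31.8453 + 70.4351) / (7.4949 + 3.3358 + 6.8041) = 122.9041 / 17.6349 = 6.96937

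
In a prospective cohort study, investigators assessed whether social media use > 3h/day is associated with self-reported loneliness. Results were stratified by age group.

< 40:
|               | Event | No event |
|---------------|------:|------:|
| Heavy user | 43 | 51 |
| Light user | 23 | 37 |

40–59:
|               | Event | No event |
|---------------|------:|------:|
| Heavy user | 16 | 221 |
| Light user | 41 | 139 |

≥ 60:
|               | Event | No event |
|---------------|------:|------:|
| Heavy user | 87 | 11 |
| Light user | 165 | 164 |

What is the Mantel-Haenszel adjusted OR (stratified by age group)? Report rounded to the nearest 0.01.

OR_MH = Σ(aᵢdᵢ/nᵢ) / Σ(bᵢcᵢ/nᵢ), where nᵢ is the stratum total.
Stratum 1 (< 40): n = 154; a·d/n = 43·37/154 = 10.3312; b·c/n = 51·23/154 = 7.6169
Stratum 2 (40–59): n = 417; a·d/n = 16·139/417 = 5.3333; b·c/n = 221·41/417 = 21.7290
Stratum 3 (≥ 60): n = 427; a·d/n = 87·164/427 = 33.4145; b·c/n = 11·165/427 = 4.2506
OR_MH = (10.3312 + 5.3333 + 33.4145) / (7.6169 + 21.7290 + 4.2506) = 49.0790 / 33.5965 = 1.46084

1.46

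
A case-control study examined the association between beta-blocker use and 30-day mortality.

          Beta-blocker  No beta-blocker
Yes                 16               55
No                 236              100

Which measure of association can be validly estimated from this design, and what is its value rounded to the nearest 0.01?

0.12

Reading the table with exposure as columns: a = 16 (Beta-blocker, case), b = 236 (Beta-blocker, non-case), c = 55 (No beta-blocker, case), d = 100.
This is a case-control study: participants were sampled on outcome status, so risks in the source population cannot be estimated directly — relative risk is not valid here. The odds ratio is the appropriate measure.
OR = (a·d)/(b·c) = (16 × 100) / (236 × 55) = 1600 / 12980 = 0.12327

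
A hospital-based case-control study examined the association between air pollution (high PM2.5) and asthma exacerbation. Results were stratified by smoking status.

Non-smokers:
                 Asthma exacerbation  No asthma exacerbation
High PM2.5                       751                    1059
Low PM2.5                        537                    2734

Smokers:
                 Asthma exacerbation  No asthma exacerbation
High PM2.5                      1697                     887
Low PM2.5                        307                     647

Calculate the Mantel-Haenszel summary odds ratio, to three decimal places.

OR_MH = Σ(aᵢdᵢ/nᵢ) / Σ(bᵢcᵢ/nᵢ), where nᵢ is the stratum total.
Stratum 1 (Non-smokers): n = 5081; a·d/n = 751·2734/5081 = 404.1004; b·c/n = 1059·537/5081 = 111.9234
Stratum 2 (Smokers): n = 3538; a·d/n = 1697·647/3538 = 310.3332; b·c/n = 887·307/3538 = 76.9669
OR_MH = (404.1004 + 310.3332) / (111.9234 + 76.9669) = 714.4336 / 188.8904 = 3.78227

3.782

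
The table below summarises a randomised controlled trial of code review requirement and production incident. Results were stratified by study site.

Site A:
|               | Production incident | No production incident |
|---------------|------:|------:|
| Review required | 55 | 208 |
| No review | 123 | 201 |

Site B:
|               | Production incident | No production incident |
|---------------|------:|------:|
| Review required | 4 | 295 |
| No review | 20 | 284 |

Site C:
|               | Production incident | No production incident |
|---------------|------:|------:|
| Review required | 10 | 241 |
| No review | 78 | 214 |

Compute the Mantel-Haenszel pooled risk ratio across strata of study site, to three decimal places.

0.373

RR_MH = Σ(aᵢ·n₀ᵢ/nᵢ) / Σ(cᵢ·n₁ᵢ/nᵢ), with n₁ᵢ = aᵢ+bᵢ (exposed), n₀ᵢ = cᵢ+dᵢ (unexposed), nᵢ = n₁ᵢ+n₀ᵢ.
Stratum 1 (Site A): n₁ = 263, n₀ = 324, n = 587; a·n₀/n = 55·324/587 = 30.3578; c·n₁/n = 123·263/587 = 55.1090
Stratum 2 (Site B): n₁ = 299, n₀ = 304, n = 603; a·n₀/n = 4·304/603 = 2.0166; c·n₁/n = 20·299/603 = 9.9171
Stratum 3 (Site C): n₁ = 251, n₀ = 292, n = 543; a·n₀/n = 10·292/543 = 5.3775; c·n₁/n = 78·251/543 = 36.0552
RR_MH = (30.3578 + 2.0166 + 5.3775) / (55.1090 + 9.9171 + 36.0552) = 37.7519 / 101.0814 = 0.37348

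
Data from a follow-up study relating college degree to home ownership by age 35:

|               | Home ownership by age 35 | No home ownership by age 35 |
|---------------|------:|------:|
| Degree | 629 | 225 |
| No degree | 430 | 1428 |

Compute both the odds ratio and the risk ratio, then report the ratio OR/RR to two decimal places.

Cells: a = 629, b = 225, c = 430, d = 1428.
OR = (629·1428)/(225·430) = 898212/96750 = 9.28384
Risk in exposed = 629/854 = 0.73653; risk in unexposed = 430/1858 = 0.23143; RR = 3.18251
OR/RR = 9.28384 / 3.18251 = 2.91714
The outcome is not rare, so the OR lies further from 1 than the RR.

2.92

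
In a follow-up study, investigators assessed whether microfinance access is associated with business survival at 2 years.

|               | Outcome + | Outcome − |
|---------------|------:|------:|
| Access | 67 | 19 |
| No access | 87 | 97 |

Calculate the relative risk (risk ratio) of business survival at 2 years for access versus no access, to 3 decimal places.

1.648

Cells: a = 67, b = 19, c = 87, d = 97.
Risk in exposed = 67/86 = 0.77907; risk in unexposed = 87/184 = 0.47283.
RR = 0.77907 / 0.47283 = 1.64769
The risk among the exposed is 1.65 times that among the unexposed.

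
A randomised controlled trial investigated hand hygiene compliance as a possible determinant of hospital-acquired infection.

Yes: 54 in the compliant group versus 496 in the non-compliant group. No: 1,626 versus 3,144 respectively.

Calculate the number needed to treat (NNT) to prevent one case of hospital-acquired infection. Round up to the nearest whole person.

Risk in treated group = 54/1680 = 0.03214; risk in control = 496/3640 = 0.13626.
Absolute risk reduction = 0.13626 − 0.03214 = 0.10412
NNT = 1 / ARR = 1 / 0.10412 = 9.604 → round up → 10

10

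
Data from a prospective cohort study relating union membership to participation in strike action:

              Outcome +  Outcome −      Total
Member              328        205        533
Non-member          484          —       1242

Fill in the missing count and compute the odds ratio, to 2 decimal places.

2.51

The missing cell is in the unexposed row: 1242 − 484 = 758.
So a = 328, b = 205, c = 484, d = 758.
OR = (a·d)/(b·c) = (328 × 758) / (205 × 484) = 248624 / 99220 = 2.50579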